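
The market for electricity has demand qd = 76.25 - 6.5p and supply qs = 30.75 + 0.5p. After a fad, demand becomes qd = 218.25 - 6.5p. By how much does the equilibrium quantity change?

Δq = 71/7

Original equilibrium: p* = 6.5, q* = 34.
New equilibrium: 218.25 - 6.5p = 30.75 + 0.5p, so 187.5 = 7p and p' = 375/14; q' = 218.25 − 6.5(375/14) = 309/7.
Change in quantity: 309/7 − 34 = 71/7.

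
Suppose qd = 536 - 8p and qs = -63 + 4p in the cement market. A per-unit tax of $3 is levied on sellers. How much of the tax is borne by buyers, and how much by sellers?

Buyers bear $1, sellers bear $2

Pre-tax equilibrium: p* = 599/12, q* = 410/3.
Tax on sellers shifts supply to qs = -63 + 4(p − 3) = -75 + 4p.
536 - 8p = -75 + 4p gives buyer price pb = 611/12; sellers receive ps = 611/12 − 3 = 575/12.
New quantity: q = 536 − 8(611/12) = 386/3.
Buyer burden = 611/12 − 599/12 = 1; seller burden = 599/12 − 575/12 = 2.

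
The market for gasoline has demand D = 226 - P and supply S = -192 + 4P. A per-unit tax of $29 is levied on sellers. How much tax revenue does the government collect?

Pre-tax equilibrium: P* = 83.6, Q* = 142.4.
Tax on sellers shifts supply to S = -192 + 4(P − 29) = -308 + 4P.
226 - P = -308 + 4P gives buyer price Pb = 106.8; sellers receive Ps = 106.8 − 29 = 77.8.
New quantity: Q = 226 − 1(106.8) = 119.2.
Revenue = 29 × 119.2 = 3456.8.

Tax revenue = 3456.8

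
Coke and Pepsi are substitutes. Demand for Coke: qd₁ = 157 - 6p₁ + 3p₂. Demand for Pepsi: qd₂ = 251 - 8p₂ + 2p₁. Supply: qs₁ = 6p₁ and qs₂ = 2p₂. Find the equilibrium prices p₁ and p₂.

p₁ = 2323/114, p₂ = 1663/57

Market 1: 157 - 6p₁ + 3p₂ = 6p₁ → 12p₁ - 3p₂ = 157.
Market 2: 10p₂ - 2p₁ = 251.
Eliminating p₂: 10×(1) + 3×(2) gives 114p₁ = 2323, so p₁ = 2323/114.
Back-substitute into (2): p₂ = (251 + 2×2323/114) / 10 = 1663/57.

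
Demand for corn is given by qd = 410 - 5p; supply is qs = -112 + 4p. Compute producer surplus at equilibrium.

Equilibrium: 410 - 5p = -112 + 4p gives p* = 58, q* = 120.
Supply starts at p = 28 (where qs = 0).
PS = ½(58 − 28)(120) = 1800.

Producer surplus = 1800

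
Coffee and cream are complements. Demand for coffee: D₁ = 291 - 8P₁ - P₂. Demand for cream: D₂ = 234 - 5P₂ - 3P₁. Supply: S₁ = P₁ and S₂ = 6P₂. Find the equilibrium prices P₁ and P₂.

P₁ = 30.90625, P₂ = 12.84375

Market 1: 291 - 8P₁ - P₂ = P₁ → 9P₁ + P₂ = 291.
Market 2: 11P₂ + 3P₁ = 234.
Eliminating P₂: 11×(1) − 1×(2) gives 96P₁ = 2967, so P₁ = 30.90625.
Back-substitute into (2): P₂ = (234 − 3×30.90625) / 11 = 12.84375.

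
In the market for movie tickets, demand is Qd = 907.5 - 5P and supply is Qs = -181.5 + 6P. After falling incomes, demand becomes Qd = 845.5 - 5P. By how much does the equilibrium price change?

ΔP = -62/11

Original equilibrium: P* = 99, Q* = 412.5.
New equilibrium: 845.5 - 5P = -181.5 + 6P, so 1027 = 11P and P' = 1027/11; Q' = 845.5 − 5(1027/11) = 8331/22.
Change in price: 1027/11 − 99 = -62/11.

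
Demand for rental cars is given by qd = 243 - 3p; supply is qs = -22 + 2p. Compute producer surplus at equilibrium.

Producer surplus = 1764

Equilibrium: 243 - 3p = -22 + 2p gives p* = 53, q* = 84.
Supply starts at p = 11 (where qs = 0).
PS = ½(53 − 11)(84) = 1764.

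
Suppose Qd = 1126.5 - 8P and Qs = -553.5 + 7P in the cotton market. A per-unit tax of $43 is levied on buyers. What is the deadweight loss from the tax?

Pre-tax equilibrium: P* = 112, Q* = 230.5.
Tax on buyers shifts demand to Qd = 1126.5 − 8(P + 43) = 782.5 - 8P.
782.5 - 8P = -553.5 + 7P gives seller price Ps = 1336/15; buyers pay Pb = 1336/15 + 43 = 1981/15.
New quantity: Q = 1126.5 − 8(1981/15) = 2099/30.
DWL = ½ × 43 × (230.5 − 2099/30) = 51772/15.

Deadweight loss = 51772/15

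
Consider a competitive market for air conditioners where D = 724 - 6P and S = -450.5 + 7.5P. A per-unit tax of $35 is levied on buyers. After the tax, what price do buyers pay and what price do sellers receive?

Pre-tax equilibrium: P* = 87, Q* = 202.
Tax on buyers shifts demand to D = 724 − 6(P + 35) = 514 - 6P.
514 - 6P = -450.5 + 7.5P gives seller price Ps = 643/9; buyers pay Pb = 643/9 + 35 = 958/9.
New quantity: Q = 724 − 6(958/9) = 256/3.

Buyers pay 958/9, sellers receive 643/9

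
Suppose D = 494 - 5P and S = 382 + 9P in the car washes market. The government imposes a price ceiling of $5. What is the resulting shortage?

Shortage = 42

Equilibrium price would be P* = 8, so the ceiling at 5 binds.
At P = 5: D = 494 − 5(5) = 469, S = 382 + 9(5) = 427.
Shortage = 469 − 427 = 42.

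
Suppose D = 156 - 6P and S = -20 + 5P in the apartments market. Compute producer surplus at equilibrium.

Producer surplus = 360

Equilibrium: 156 - 6P = -20 + 5P gives P* = 16, Q* = 60.
Supply starts at P = 4 (where S = 0).
PS = ½(16 − 4)(60) = 360.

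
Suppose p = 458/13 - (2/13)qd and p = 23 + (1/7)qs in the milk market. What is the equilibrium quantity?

Set the two price expressions equal: 458/13 - (2/13)q = 23 + (1/7)q.
159/13 = (27/91)q, so q* = 371/9.
p* = 458/13 − (2/13)(371/9) = 260/9.

q* = 371/9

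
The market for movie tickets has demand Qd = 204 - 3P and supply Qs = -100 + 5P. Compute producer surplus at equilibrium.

Equilibrium: 204 - 3P = -100 + 5P gives P* = 38, Q* = 90.
Supply starts at P = 20 (where Qs = 0).
PS = ½(38 − 20)(90) = 810.

Producer surplus = 810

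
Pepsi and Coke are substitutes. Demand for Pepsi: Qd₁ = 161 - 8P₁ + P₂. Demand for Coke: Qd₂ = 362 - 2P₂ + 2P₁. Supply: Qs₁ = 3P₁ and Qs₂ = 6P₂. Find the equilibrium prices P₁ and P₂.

Market 1: 161 - 8P₁ + P₂ = 3P₁ → 11P₁ - P₂ = 161.
Market 2: 8P₂ - 2P₁ = 362.
Eliminating P₂: 8×(1) + 1×(2) gives 86P₁ = 1650, so P₁ = 825/43.
Back-substitute into (2): P₂ = (362 + 2×825/43) / 8 = 2152/43.

P₁ = 825/43, P₂ = 2152/43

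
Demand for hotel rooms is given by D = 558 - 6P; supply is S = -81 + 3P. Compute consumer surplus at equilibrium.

Consumer surplus = 1452

Equilibrium: 558 - 6P = -81 + 3P gives P* = 71, Q* = 132.
Demand choke price (D = 0): P = 93.
CS = ½(93 − 71)(132) = 1452.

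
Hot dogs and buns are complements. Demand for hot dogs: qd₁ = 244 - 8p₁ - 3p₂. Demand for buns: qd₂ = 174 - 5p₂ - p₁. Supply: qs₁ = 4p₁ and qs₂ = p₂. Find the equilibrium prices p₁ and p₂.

Market 1: 244 - 8p₁ - 3p₂ = 4p₁ → 12p₁ + 3p₂ = 244.
Market 2: 6p₂ + p₁ = 174.
Eliminating p₂: 6×(1) − 3×(2) gives 69p₁ = 942, so p₁ = 314/23.
Back-substitute into (2): p₂ = (174 − 1×314/23) / 6 = 1844/69.

p₁ = 314/23, p₂ = 1844/69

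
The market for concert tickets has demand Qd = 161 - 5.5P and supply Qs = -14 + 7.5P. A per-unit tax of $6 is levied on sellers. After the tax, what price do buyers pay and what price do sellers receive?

Pre-tax equilibrium: P* = 175/13, Q* = 2261/26.
Tax on sellers shifts supply to Qs = -14 + 7.5(P − 6) = -59 + 7.5P.
161 - 5.5P = -59 + 7.5P gives buyer price Pb = 220/13; sellers receive Ps = 220/13 − 6 = 142/13.
New quantity: Q = 161 − 5.5(220/13) = 883/13.

Buyers pay 220/13, sellers receive 142/13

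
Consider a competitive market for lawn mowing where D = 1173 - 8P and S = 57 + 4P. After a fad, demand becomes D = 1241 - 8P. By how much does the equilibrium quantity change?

Original equilibrium: P* = 93, Q* = 429.
New equilibrium: 1241 - 8P = 57 + 4P, so 1184 = 12P and P' = 296/3; Q' = 1241 − 8(296/3) = 1355/3.
Change in quantity: 1355/3 − 429 = 68/3.

ΔQ = 68/3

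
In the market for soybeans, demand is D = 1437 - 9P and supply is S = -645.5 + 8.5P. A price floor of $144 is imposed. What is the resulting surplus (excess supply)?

Surplus = 437.5

Equilibrium price would be P* = 119, so the floor at 144 binds.
At P = 144: D = 141, S = 578.5.
Surplus = 578.5 − 141 = 437.5.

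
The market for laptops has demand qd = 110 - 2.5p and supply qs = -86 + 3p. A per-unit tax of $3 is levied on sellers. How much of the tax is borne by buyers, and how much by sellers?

Buyers bear 18/11, sellers bear 15/11

Pre-tax equilibrium: p* = 392/11, q* = 230/11.
Tax on sellers shifts supply to qs = -86 + 3(p − 3) = -95 + 3p.
110 - 2.5p = -95 + 3p gives buyer price pb = 410/11; sellers receive ps = 410/11 − 3 = 377/11.
New quantity: q = 110 − 2.5(410/11) = 185/11.
Buyer burden = 410/11 − 392/11 = 18/11; seller burden = 392/11 − 377/11 = 15/11.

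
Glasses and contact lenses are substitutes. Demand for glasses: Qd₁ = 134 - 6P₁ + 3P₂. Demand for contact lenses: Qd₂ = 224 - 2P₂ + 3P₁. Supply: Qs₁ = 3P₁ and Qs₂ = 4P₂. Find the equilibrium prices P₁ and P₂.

Market 1: 134 - 6P₁ + 3P₂ = 3P₁ → 9P₁ - 3P₂ = 134.
Market 2: 6P₂ - 3P₁ = 224.
Eliminating P₂: 6×(1) + 3×(2) gives 45P₁ = 1476, so P₁ = 32.8.
Back-substitute into (2): P₂ = (224 + 3×32.8) / 6 = 806/15.

P₁ = 32.8, P₂ = 806/15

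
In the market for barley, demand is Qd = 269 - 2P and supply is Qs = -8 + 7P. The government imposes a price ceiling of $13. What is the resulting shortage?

Shortage = 160

Equilibrium price would be P* = 277/9, so the ceiling at 13 binds.
At P = 13: Qd = 269 − 2(13) = 243, Qs = -8 + 7(13) = 83.
Shortage = 243 − 83 = 160.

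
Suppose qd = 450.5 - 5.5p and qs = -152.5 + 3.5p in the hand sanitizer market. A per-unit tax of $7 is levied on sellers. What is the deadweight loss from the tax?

Pre-tax equilibrium: p* = 67, q* = 82.
Tax on sellers shifts supply to qs = -152.5 + 3.5(p − 7) = -177 + 3.5p.
450.5 - 5.5p = -177 + 3.5p gives buyer price pb = 1255/18; sellers receive ps = 1255/18 − 7 = 1129/18.
New quantity: q = 450.5 − 5.5(1255/18) = 2413/36.
DWL = ½ × 7 × (82 − 2413/36) = 3773/72.

Deadweight loss = 3773/72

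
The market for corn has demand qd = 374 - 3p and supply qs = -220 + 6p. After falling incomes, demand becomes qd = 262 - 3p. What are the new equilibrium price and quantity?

Original equilibrium: p* = 66, q* = 176.
New equilibrium: 262 - 3p = -220 + 6p, so 482 = 9p and p' = 482/9; q' = 262 − 3(482/9) = 304/3.

p' = 482/9, q' = 304/3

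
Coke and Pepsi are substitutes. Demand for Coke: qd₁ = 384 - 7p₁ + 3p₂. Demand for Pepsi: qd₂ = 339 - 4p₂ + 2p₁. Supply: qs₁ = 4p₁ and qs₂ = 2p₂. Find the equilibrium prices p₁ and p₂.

p₁ = 55.35, p₂ = 74.95

Market 1: 384 - 7p₁ + 3p₂ = 4p₁ → 11p₁ - 3p₂ = 384.
Market 2: 6p₂ - 2p₁ = 339.
Eliminating p₂: 6×(1) + 3×(2) gives 60p₁ = 3321, so p₁ = 55.35.
Back-substitute into (2): p₂ = (339 + 2×55.35) / 6 = 74.95.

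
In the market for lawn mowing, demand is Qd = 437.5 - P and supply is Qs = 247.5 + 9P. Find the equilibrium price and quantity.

Set Qd = Qs: 437.5 - P = 247.5 + 9P.
190 = 10P, so P* = 19.
Q* = 437.5 − 1(19) = 418.5.

P* = 19, Q* = 418.5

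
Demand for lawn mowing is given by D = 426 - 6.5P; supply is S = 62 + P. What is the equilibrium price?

Set D = S: 426 - 6.5P = 62 + P.
364 = 7.5P, so P* = 728/15.
Q* = 426 − 6.5(728/15) = 1658/15.

P* = 728/15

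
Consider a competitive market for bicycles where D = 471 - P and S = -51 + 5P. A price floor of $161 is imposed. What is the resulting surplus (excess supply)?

Equilibrium price would be P* = 87, so the floor at 161 binds.
At P = 161: D = 310, S = 754.
Surplus = 754 − 310 = 444.

Surplus = 444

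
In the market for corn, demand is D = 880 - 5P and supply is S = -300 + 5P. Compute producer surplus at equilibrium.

Equilibrium: 880 - 5P = -300 + 5P gives P* = 118, Q* = 290.
Supply starts at P = 60 (where S = 0).
PS = ½(118 − 60)(290) = 8410.

Producer surplus = 8410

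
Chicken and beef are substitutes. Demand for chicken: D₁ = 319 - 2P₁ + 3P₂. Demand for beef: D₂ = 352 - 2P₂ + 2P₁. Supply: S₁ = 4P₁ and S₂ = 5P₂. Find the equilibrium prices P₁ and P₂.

P₁ = 3289/36, P₂ = 1375/18

Market 1: 319 - 2P₁ + 3P₂ = 4P₁ → 6P₁ - 3P₂ = 319.
Market 2: 7P₂ - 2P₁ = 352.
Eliminating P₂: 7×(1) + 3×(2) gives 36P₁ = 3289, so P₁ = 3289/36.
Back-substitute into (2): P₂ = (352 + 2×3289/36) / 7 = 1375/18.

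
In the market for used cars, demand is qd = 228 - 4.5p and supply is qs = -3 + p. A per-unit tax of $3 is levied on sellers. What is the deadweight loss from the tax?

Pre-tax equilibrium: p* = 42, q* = 39.
Tax on sellers shifts supply to qs = -3 + 1(p − 3) = -6 + p.
228 - 4.5p = -6 + p gives buyer price pb = 468/11; sellers receive ps = 468/11 − 3 = 435/11.
New quantity: q = 228 − 4.5(468/11) = 402/11.
DWL = ½ × 3 × (39 − 402/11) = 81/22.

Deadweight loss = 81/22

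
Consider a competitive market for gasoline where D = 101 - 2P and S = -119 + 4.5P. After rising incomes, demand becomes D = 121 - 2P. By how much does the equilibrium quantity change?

Original equilibrium: P* = 440/13, Q* = 433/13.
New equilibrium: 121 - 2P = -119 + 4.5P, so 240 = 6.5P and P' = 480/13; Q' = 121 − 2(480/13) = 613/13.
Change in quantity: 613/13 − 433/13 = 180/13.

ΔQ = 180/13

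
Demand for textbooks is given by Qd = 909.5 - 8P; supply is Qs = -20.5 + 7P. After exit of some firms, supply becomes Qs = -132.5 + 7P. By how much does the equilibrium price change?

Original equilibrium: P* = 62, Q* = 413.5.
New equilibrium: 909.5 - 8P = -132.5 + 7P, so 1042 = 15P and P' = 1042/15; Q' = 909.5 − 8(1042/15) = 10613/30.
Change in price: 1042/15 − 62 = 112/15.

ΔP = 112/15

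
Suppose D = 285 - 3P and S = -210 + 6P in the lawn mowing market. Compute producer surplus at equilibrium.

Producer surplus = 1200

Equilibrium: 285 - 3P = -210 + 6P gives P* = 55, Q* = 120.
Supply starts at P = 35 (where S = 0).
PS = ½(55 − 35)(120) = 1200.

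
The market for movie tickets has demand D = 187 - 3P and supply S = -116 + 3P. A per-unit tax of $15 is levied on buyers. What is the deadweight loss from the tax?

Deadweight loss = 168.75

Pre-tax equilibrium: P* = 50.5, Q* = 35.5.
Tax on buyers shifts demand to D = 187 − 3(P + 15) = 142 - 3P.
142 - 3P = -116 + 3P gives seller price Ps = 43; buyers pay Pb = 43 + 15 = 58.
New quantity: Q = 187 − 3(58) = 13.
DWL = ½ × 15 × (35.5 − 13) = 168.75.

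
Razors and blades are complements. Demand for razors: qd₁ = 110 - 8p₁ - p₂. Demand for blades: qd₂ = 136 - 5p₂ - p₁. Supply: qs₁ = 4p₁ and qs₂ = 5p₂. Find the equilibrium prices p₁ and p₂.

Market 1: 110 - 8p₁ - p₂ = 4p₁ → 12p₁ + p₂ = 110.
Market 2: 10p₂ + p₁ = 136.
Eliminating p₂: 10×(1) − 1×(2) gives 119p₁ = 964, so p₁ = 964/119.
Back-substitute into (2): p₂ = (136 − 1×964/119) / 10 = 1522/119.

p₁ = 964/119, p₂ = 1522/119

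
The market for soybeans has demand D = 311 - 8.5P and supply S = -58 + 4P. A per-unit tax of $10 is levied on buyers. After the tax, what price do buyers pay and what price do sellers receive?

Pre-tax equilibrium: P* = 29.52, Q* = 60.08.
Tax on buyers shifts demand to D = 311 − 8.5(P + 10) = 226 - 8.5P.
226 - 8.5P = -58 + 4P gives seller price Ps = 22.72; buyers pay Pb = 22.72 + 10 = 32.72.
New quantity: Q = 311 − 8.5(32.72) = 32.88.

Buyers pay $32.72, sellers receive $22.72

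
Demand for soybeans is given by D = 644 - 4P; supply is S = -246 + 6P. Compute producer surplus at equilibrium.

Producer surplus = 6912

Equilibrium: 644 - 4P = -246 + 6P gives P* = 89, Q* = 288.
Supply starts at P = 41 (where S = 0).
PS = ½(89 − 41)(288) = 6912.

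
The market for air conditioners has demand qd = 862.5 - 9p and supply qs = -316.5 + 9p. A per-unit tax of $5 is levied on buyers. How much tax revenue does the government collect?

Pre-tax equilibrium: p* = 65.5, q* = 273.
Tax on buyers shifts demand to qd = 862.5 − 9(p + 5) = 817.5 - 9p.
817.5 - 9p = -316.5 + 9p gives seller price ps = 63; buyers pay pb = 63 + 5 = 68.
New quantity: q = 862.5 − 9(68) = 250.5.
Revenue = 5 × 250.5 = 1252.5.

Tax revenue = 1252.5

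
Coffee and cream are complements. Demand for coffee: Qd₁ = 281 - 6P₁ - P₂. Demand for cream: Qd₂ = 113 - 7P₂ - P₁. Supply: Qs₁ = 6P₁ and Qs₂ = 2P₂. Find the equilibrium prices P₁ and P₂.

Market 1: 281 - 6P₁ - P₂ = 6P₁ → 12P₁ + P₂ = 281.
Market 2: 9P₂ + P₁ = 113.
Eliminating P₂: 9×(1) − 1×(2) gives 107P₁ = 2416, so P₁ = 2416/107.
Back-substitute into (2): P₂ = (113 − 1×2416/107) / 9 = 1075/107.

P₁ = 2416/107, P₂ = 1075/107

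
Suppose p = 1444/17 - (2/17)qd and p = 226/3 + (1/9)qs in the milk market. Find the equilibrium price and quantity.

p* = 80, q* = 42

Set the two price expressions equal: 1444/17 - (2/17)q = 226/3 + (1/9)q.
490/51 = (35/153)q, so q* = 42.
p* = 1444/17 − (2/17)(42) = 80.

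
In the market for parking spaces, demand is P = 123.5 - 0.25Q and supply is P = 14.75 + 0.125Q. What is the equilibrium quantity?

Set the two price expressions equal: 123.5 - 0.25Q = 14.75 + 0.125Q.
108.75 = 0.375Q, so Q* = 290.
P* = 123.5 − (0.25)(290) = 51.

Q* = 290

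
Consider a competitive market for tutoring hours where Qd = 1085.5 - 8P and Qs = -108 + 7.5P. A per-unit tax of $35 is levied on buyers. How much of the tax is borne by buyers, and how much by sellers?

Pre-tax equilibrium: P* = 77, Q* = 469.5.
Tax on buyers shifts demand to Qd = 1085.5 − 8(P + 35) = 805.5 - 8P.
805.5 - 8P = -108 + 7.5P gives seller price Ps = 1827/31; buyers pay Pb = 1827/31 + 35 = 2912/31.
New quantity: Q = 1085.5 − 8(2912/31) = 20709/62.
Buyer burden = 2912/31 − 77 = 525/31; seller burden = 77 − 1827/31 = 560/31.

Buyers bear 525/31, sellers bear 560/31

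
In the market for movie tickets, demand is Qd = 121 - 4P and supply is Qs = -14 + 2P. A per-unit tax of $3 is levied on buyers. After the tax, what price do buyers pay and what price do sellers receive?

Pre-tax equilibrium: P* = 22.5, Q* = 31.
Tax on buyers shifts demand to Qd = 121 − 4(P + 3) = 109 - 4P.
109 - 4P = -14 + 2P gives seller price Ps = 20.5; buyers pay Pb = 20.5 + 3 = 23.5.
New quantity: Q = 121 − 4(23.5) = 27.

Buyers pay $23.5, sellers receive $20.5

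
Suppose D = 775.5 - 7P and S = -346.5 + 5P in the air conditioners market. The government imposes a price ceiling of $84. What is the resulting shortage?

Shortage = 114

Equilibrium price would be P* = 93.5, so the ceiling at 84 binds.
At P = 84: D = 775.5 − 7(84) = 187.5, S = -346.5 + 5(84) = 73.5.
Shortage = 187.5 − 73.5 = 114.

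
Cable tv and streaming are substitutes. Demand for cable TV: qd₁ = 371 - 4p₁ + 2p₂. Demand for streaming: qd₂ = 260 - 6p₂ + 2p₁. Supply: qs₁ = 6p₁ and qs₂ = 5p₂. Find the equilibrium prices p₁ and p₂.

Market 1: 371 - 4p₁ + 2p₂ = 6p₁ → 10p₁ - 2p₂ = 371.
Market 2: 11p₂ - 2p₁ = 260.
Eliminating p₂: 11×(1) + 2×(2) gives 106p₁ = 4601, so p₁ = 4601/106.
Back-substitute into (2): p₂ = (260 + 2×4601/106) / 11 = 1671/53.

p₁ = 4601/106, p₂ = 1671/53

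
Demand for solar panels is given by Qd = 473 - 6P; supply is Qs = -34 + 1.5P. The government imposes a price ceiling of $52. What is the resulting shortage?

Equilibrium price would be P* = 67.6, so the ceiling at 52 binds.
At P = 52: Qd = 473 − 6(52) = 161, Qs = -34 + 1.5(52) = 44.
Shortage = 161 − 44 = 117.

Shortage = 117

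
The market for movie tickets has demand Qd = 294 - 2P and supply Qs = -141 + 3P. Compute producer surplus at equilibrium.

Equilibrium: 294 - 2P = -141 + 3P gives P* = 87, Q* = 120.
Supply starts at P = 47 (where Qs = 0).
PS = ½(87 − 47)(120) = 2400.

Producer surplus = 2400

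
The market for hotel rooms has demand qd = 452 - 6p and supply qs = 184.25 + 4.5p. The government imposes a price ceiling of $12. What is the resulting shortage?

Equilibrium price would be p* = 25.5, so the ceiling at 12 binds.
At p = 12: qd = 452 − 6(12) = 380, qs = 184.25 + 4.5(12) = 238.25.
Shortage = 380 − 238.25 = 141.75.

Shortage = 141.75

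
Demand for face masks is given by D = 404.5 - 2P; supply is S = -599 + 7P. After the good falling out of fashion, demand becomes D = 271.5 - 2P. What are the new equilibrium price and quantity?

Original equilibrium: P* = 111.5, Q* = 181.5.
New equilibrium: 271.5 - 2P = -599 + 7P, so 870.5 = 9P and P' = 1741/18; Q' = 271.5 − 2(1741/18) = 1405/18.

P' = 1741/18, Q' = 1405/18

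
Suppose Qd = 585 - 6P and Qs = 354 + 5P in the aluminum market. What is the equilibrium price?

Set Qd = Qs: 585 - 6P = 354 + 5P.
231 = 11P, so P* = 21.
Q* = 585 − 6(21) = 459.

P* = 21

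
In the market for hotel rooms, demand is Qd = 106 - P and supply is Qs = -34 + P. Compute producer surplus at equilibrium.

Equilibrium: 106 - P = -34 + P gives P* = 70, Q* = 36.
Supply starts at P = 34 (where Qs = 0).
PS = ½(70 − 34)(36) = 648.

Producer surplus = 648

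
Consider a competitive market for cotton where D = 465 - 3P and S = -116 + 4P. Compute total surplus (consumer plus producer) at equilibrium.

Total surplus = 13608

Equilibrium: 465 - 3P = -116 + 4P gives P* = 83, Q* = 216.
Demand choke price: P = 155; supply starts at P = 29.
CS = ½(155 − 83)(216) = 7776; PS = ½(83 − 29)(216) = 5832.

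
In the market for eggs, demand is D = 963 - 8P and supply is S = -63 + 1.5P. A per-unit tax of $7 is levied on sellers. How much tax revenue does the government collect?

Tax revenue = 11991/19

Pre-tax equilibrium: P* = 108, Q* = 99.
Tax on sellers shifts supply to S = -63 + 1.5(P − 7) = -73.5 + 1.5P.
963 - 8P = -73.5 + 1.5P gives buyer price Pb = 2073/19; sellers receive Ps = 2073/19 − 7 = 1940/19.
New quantity: Q = 963 − 8(2073/19) = 1713/19.
Revenue = 7 × 1713/19 = 11991/19.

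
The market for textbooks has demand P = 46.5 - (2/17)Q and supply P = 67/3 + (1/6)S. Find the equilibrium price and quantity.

Set the two price expressions equal: 46.5 - (2/17)Q = 67/3 + (1/6)Q.
145/6 = (29/102)Q, so Q* = 85.
P* = 46.5 − (2/17)(85) = 36.5.

P* = 36.5, Q* = 85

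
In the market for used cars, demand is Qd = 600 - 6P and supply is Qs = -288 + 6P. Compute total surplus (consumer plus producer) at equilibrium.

Total surplus = 4056

Equilibrium: 600 - 6P = -288 + 6P gives P* = 74, Q* = 156.
Demand choke price: P = 100; supply starts at P = 48.
CS = ½(100 − 74)(156) = 2028; PS = ½(74 − 48)(156) = 2028.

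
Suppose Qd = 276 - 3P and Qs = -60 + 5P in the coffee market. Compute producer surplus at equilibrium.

Producer surplus = 2250

Equilibrium: 276 - 3P = -60 + 5P gives P* = 42, Q* = 150.
Supply starts at P = 12 (where Qs = 0).
PS = ½(42 − 12)(150) = 2250.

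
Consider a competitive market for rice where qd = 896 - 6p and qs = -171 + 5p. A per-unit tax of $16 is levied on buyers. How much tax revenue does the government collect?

Pre-tax equilibrium: p* = 97, q* = 314.
Tax on buyers shifts demand to qd = 896 − 6(p + 16) = 800 - 6p.
800 - 6p = -171 + 5p gives seller price ps = 971/11; buyers pay pb = 971/11 + 16 = 1147/11.
New quantity: q = 896 − 6(1147/11) = 2974/11.
Revenue = 16 × 2974/11 = 47584/11.

Tax revenue = 47584/11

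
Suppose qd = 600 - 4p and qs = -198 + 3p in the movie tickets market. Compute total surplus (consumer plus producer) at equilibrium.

Total surplus = 6048

Equilibrium: 600 - 4p = -198 + 3p gives p* = 114, q* = 144.
Demand choke price: p = 150; supply starts at p = 66.
CS = ½(150 − 114)(144) = 2592; PS = ½(114 − 66)(144) = 3456.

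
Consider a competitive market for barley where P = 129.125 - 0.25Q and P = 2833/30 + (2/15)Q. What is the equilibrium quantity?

Q* = 90.5

Set the two price expressions equal: 129.125 - 0.25Q = 2833/30 + (2/15)Q.
4163/120 = (23/60)Q, so Q* = 90.5.
P* = 129.125 − (0.25)(90.5) = 106.5.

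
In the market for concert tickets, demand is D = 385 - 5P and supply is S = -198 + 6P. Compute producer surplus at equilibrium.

Equilibrium: 385 - 5P = -198 + 6P gives P* = 53, Q* = 120.
Supply starts at P = 33 (where S = 0).
PS = ½(53 − 33)(120) = 1200.

Producer surplus = 1200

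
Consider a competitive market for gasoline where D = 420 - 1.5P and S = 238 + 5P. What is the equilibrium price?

Set D = S: 420 - 1.5P = 238 + 5P.
182 = 6.5P, so P* = 28.
Q* = 420 − 1.5(28) = 378.

P* = 28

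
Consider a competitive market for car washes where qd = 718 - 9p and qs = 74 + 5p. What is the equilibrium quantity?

q* = 304

Set qd = qs: 718 - 9p = 74 + 5p.
644 = 14p, so p* = 46.
q* = 718 − 9(46) = 304.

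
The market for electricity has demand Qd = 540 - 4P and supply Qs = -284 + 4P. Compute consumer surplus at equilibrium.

Consumer surplus = 2048

Equilibrium: 540 - 4P = -284 + 4P gives P* = 103, Q* = 128.
Demand choke price (Qd = 0): P = 135.
CS = ½(135 − 103)(128) = 2048.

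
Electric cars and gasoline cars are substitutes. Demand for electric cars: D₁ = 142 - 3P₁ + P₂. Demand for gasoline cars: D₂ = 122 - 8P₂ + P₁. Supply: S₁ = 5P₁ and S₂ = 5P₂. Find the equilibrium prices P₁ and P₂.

Market 1: 142 - 3P₁ + P₂ = 5P₁ → 8P₁ - P₂ = 142.
Market 2: 13P₂ - P₁ = 122.
Eliminating P₂: 13×(1) + 1×(2) gives 103P₁ = 1968, so P₁ = 1968/103.
Back-substitute into (2): P₂ = (122 + 1×1968/103) / 13 = 1118/103.

P₁ = 1968/103, P₂ = 1118/103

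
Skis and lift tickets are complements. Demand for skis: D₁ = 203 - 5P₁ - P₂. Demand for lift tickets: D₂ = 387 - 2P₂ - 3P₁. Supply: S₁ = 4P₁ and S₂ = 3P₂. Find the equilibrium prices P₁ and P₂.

P₁ = 314/21, P₂ = 479/7

Market 1: 203 - 5P₁ - P₂ = 4P₁ → 9P₁ + P₂ = 203.
Market 2: 5P₂ + 3P₁ = 387.
Eliminating P₂: 5×(1) − 1×(2) gives 42P₁ = 628, so P₁ = 314/21.
Back-substitute into (2): P₂ = (387 − 3×314/21) / 5 = 479/7.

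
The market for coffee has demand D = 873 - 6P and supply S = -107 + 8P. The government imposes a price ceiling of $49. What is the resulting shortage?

Equilibrium price would be P* = 70, so the ceiling at 49 binds.
At P = 49: D = 873 − 6(49) = 579, S = -107 + 8(49) = 285.
Shortage = 579 − 285 = 294.

Shortage = 294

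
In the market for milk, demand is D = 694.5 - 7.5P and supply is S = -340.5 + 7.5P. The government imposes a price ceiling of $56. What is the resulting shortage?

Equilibrium price would be P* = 69, so the ceiling at 56 binds.
At P = 56: D = 694.5 − 7.5(56) = 274.5, S = -340.5 + 7.5(56) = 79.5.
Shortage = 274.5 − 79.5 = 195.

Shortage = 195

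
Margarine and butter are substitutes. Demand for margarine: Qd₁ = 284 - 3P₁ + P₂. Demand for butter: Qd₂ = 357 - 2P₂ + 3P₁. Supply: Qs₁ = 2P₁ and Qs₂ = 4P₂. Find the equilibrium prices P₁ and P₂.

Market 1: 284 - 3P₁ + P₂ = 2P₁ → 5P₁ - P₂ = 284.
Market 2: 6P₂ - 3P₁ = 357.
Eliminating P₂: 6×(1) + 1×(2) gives 27P₁ = 2061, so P₁ = 229/3.
Back-substitute into (2): P₂ = (357 + 3×229/3) / 6 = 293/3.

P₁ = 229/3, P₂ = 293/3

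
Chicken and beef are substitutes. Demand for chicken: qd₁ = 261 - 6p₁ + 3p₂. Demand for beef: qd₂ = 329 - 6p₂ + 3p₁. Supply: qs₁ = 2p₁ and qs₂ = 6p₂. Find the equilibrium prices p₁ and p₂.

Market 1: 261 - 6p₁ + 3p₂ = 2p₁ → 8p₁ - 3p₂ = 261.
Market 2: 12p₂ - 3p₁ = 329.
Eliminating p₂: 12×(1) + 3×(2) gives 87p₁ = 4119, so p₁ = 1373/29.
Back-substitute into (2): p₂ = (329 + 3×1373/29) / 12 = 3415/87.

p₁ = 1373/29, p₂ = 3415/87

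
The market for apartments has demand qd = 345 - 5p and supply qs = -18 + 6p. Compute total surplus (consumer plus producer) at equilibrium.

Equilibrium: 345 - 5p = -18 + 6p gives p* = 33, q* = 180.
Demand choke price: p = 69; supply starts at p = 3.
CS = ½(69 − 33)(180) = 3240; PS = ½(33 − 3)(180) = 2700.

Total surplus = 5940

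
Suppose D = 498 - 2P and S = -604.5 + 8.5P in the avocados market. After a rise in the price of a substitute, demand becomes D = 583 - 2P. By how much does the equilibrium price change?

ΔP = 170/21

Original equilibrium: P* = 105, Q* = 288.
New equilibrium: 583 - 2P = -604.5 + 8.5P, so 1187.5 = 10.5P and P' = 2375/21; Q' = 583 − 2(2375/21) = 7493/21.
Change in price: 2375/21 − 105 = 170/21.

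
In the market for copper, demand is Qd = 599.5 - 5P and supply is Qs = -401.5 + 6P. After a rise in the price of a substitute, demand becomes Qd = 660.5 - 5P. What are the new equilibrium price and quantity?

P' = 1062/11, Q' = 3911/22

Original equilibrium: P* = 91, Q* = 144.5.
New equilibrium: 660.5 - 5P = -401.5 + 6P, so 1062 = 11P and P' = 1062/11; Q' = 660.5 − 5(1062/11) = 3911/22.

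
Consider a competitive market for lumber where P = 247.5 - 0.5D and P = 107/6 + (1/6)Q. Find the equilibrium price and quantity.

P* = 75.25, Q* = 344.5

Set the two price expressions equal: 247.5 - 0.5Q = 107/6 + (1/6)Q.
689/3 = (2/3)Q, so Q* = 344.5.
P* = 247.5 − (0.5)(344.5) = 75.25.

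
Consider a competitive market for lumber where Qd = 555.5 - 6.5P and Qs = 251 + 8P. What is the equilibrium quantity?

Q* = 419

Set Qd = Qs: 555.5 - 6.5P = 251 + 8P.
304.5 = 14.5P, so P* = 21.
Q* = 555.5 − 6.5(21) = 419.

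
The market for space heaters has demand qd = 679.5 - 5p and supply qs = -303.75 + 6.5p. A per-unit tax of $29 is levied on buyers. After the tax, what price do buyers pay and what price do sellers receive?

Buyers pay 4687/46, sellers receive 3353/46

Pre-tax equilibrium: p* = 85.5, q* = 252.
Tax on buyers shifts demand to qd = 679.5 − 5(p + 29) = 534.5 - 5p.
534.5 - 5p = -303.75 + 6.5p gives seller price ps = 3353/46; buyers pay pb = 3353/46 + 29 = 4687/46.
New quantity: q = 679.5 − 5(4687/46) = 3911/23.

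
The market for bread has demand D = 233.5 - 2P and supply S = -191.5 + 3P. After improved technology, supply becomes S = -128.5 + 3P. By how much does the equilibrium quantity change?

Original equilibrium: P* = 85, Q* = 63.5.
New equilibrium: 233.5 - 2P = -128.5 + 3P, so 362 = 5P and P' = 72.4; Q' = 233.5 − 2(72.4) = 88.7.
Change in quantity: 88.7 − 63.5 = 25.2.

ΔQ = 25.2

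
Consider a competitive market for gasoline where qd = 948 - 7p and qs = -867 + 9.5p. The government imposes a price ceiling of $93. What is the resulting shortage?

Shortage = 280.5

Equilibrium price would be p* = 110, so the ceiling at 93 binds.
At p = 93: qd = 948 − 7(93) = 297, qs = -867 + 9.5(93) = 16.5.
Shortage = 297 − 16.5 = 280.5.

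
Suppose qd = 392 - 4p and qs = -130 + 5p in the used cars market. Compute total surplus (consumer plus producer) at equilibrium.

Equilibrium: 392 - 4p = -130 + 5p gives p* = 58, q* = 160.
Demand choke price: p = 98; supply starts at p = 26.
CS = ½(98 − 58)(160) = 3200; PS = ½(58 − 26)(160) = 2560.

Total surplus = 5760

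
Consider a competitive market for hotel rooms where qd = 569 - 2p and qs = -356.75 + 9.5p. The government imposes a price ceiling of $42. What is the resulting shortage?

Shortage = 442.75

Equilibrium price would be p* = 80.5, so the ceiling at 42 binds.
At p = 42: qd = 569 − 2(42) = 485, qs = -356.75 + 9.5(42) = 42.25.
Shortage = 485 − 42.25 = 442.75.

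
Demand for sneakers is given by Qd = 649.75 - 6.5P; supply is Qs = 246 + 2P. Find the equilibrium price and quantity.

P* = 47.5, Q* = 341

Set Qd = Qs: 649.75 - 6.5P = 246 + 2P.
403.75 = 8.5P, so P* = 47.5.
Q* = 649.75 − 6.5(47.5) = 341.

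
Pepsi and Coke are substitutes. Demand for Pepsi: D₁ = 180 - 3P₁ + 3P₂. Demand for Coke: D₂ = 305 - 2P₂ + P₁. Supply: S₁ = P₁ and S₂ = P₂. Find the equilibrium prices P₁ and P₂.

Market 1: 180 - 3P₁ + 3P₂ = P₁ → 4P₁ - 3P₂ = 180.
Market 2: 3P₂ - P₁ = 305.
Eliminating P₂: 3×(1) + 3×(2) gives 9P₁ = 1455, so P₁ = 485/3.
Back-substitute into (2): P₂ = (305 + 1×485/3) / 3 = 1400/9.

P₁ = 485/3, P₂ = 1400/9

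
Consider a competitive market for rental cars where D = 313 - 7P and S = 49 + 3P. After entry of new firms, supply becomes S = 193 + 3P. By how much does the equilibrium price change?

Original equilibrium: P* = 26.4, Q* = 128.2.
New equilibrium: 313 - 7P = 193 + 3P, so 120 = 10P and P' = 12; Q' = 313 − 7(12) = 229.
Change in price: 12 − 26.4 = -14.4.

ΔP = -14.4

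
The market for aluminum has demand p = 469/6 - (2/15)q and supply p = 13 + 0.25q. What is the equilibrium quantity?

Set the two price expressions equal: 469/6 - (2/15)q = 13 + 0.25q.
391/6 = (23/60)q, so q* = 170.
p* = 469/6 − (2/15)(170) = 55.5.

q* = 170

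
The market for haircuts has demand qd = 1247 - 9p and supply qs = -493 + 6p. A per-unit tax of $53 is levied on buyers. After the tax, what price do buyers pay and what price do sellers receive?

Pre-tax equilibrium: p* = 116, q* = 203.
Tax on buyers shifts demand to qd = 1247 − 9(p + 53) = 770 - 9p.
770 - 9p = -493 + 6p gives seller price ps = 84.2; buyers pay pb = 84.2 + 53 = 137.2.
New quantity: q = 1247 − 9(137.2) = 12.2.

Buyers pay $137.2, sellers receive $84.2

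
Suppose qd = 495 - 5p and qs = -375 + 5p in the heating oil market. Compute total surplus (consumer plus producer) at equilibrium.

Equilibrium: 495 - 5p = -375 + 5p gives p* = 87, q* = 60.
Demand choke price: p = 99; supply starts at p = 75.
CS = ½(99 − 87)(60) = 360; PS = ½(87 − 75)(60) = 360.

Total surplus = 720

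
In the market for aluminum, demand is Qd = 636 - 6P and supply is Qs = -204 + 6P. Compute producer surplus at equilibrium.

Equilibrium: 636 - 6P = -204 + 6P gives P* = 70, Q* = 216.
Supply starts at P = 34 (where Qs = 0).
PS = ½(70 − 34)(216) = 3888.

Producer surplus = 3888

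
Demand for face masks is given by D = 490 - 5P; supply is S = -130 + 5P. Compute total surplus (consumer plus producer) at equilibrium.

Total surplus = 6480

Equilibrium: 490 - 5P = -130 + 5P gives P* = 62, Q* = 180.
Demand choke price: P = 98; supply starts at P = 26.
CS = ½(98 − 62)(180) = 3240; PS = ½(62 − 26)(180) = 3240.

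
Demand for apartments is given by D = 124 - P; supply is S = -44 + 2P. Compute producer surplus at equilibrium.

Producer surplus = 1156

Equilibrium: 124 - P = -44 + 2P gives P* = 56, Q* = 68.
Supply starts at P = 22 (where S = 0).
PS = ½(56 − 22)(68) = 1156.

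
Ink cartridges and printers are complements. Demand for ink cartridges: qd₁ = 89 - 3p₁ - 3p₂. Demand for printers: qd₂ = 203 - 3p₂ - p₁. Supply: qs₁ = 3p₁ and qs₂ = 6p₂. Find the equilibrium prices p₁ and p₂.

p₁ = 64/17, p₂ = 1129/51

Market 1: 89 - 3p₁ - 3p₂ = 3p₁ → 6p₁ + 3p₂ = 89.
Market 2: 9p₂ + p₁ = 203.
Eliminating p₂: 9×(1) − 3×(2) gives 51p₁ = 192, so p₁ = 64/17.
Back-substitute into (2): p₂ = (203 − 1×64/17) / 9 = 1129/51.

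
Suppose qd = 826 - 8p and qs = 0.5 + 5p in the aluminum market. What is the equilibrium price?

Set qd = qs: 826 - 8p = 0.5 + 5p.
825.5 = 13p, so p* = 63.5.
q* = 826 − 8(63.5) = 318.

p* = 63.5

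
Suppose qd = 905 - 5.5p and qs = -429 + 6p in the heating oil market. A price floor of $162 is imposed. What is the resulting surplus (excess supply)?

Surplus = 529

Equilibrium price would be p* = 116, so the floor at 162 binds.
At p = 162: qd = 14, qs = 543.
Surplus = 543 − 14 = 529.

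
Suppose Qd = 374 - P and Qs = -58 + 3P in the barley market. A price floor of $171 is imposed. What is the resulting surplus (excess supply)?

Surplus = 252

Equilibrium price would be P* = 108, so the floor at 171 binds.
At P = 171: Qd = 203, Qs = 455.
Surplus = 455 − 203 = 252.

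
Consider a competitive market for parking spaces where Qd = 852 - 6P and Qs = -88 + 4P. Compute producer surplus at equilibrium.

Equilibrium: 852 - 6P = -88 + 4P gives P* = 94, Q* = 288.
Supply starts at P = 22 (where Qs = 0).
PS = ½(94 − 22)(288) = 10368.

Producer surplus = 10368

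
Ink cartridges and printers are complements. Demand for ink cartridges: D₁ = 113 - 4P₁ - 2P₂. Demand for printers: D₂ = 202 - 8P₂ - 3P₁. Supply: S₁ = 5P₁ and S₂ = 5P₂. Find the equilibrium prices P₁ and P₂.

P₁ = 355/37, P₂ = 493/37

Market 1: 113 - 4P₁ - 2P₂ = 5P₁ → 9P₁ + 2P₂ = 113.
Market 2: 13P₂ + 3P₁ = 202.
Eliminating P₂: 13×(1) − 2×(2) gives 111P₁ = 1065, so P₁ = 355/37.
Back-substitute into (2): P₂ = (202 − 3×355/37) / 13 = 493/37.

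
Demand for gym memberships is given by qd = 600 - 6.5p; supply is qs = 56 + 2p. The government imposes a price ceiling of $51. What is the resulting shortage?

Shortage = 110.5

Equilibrium price would be p* = 64, so the ceiling at 51 binds.
At p = 51: qd = 600 − 6.5(51) = 268.5, qs = 56 + 2(51) = 158.
Shortage = 268.5 − 158 = 110.5.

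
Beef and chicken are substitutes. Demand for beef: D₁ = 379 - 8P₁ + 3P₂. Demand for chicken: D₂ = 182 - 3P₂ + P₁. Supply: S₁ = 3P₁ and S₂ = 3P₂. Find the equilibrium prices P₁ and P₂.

Market 1: 379 - 8P₁ + 3P₂ = 3P₁ → 11P₁ - 3P₂ = 379.
Market 2: 6P₂ - P₁ = 182.
Eliminating P₂: 6×(1) + 3×(2) gives 63P₁ = 2820, so P₁ = 940/21.
Back-substitute into (2): P₂ = (182 + 1×940/21) / 6 = 2381/63.

P₁ = 940/21, P₂ = 2381/63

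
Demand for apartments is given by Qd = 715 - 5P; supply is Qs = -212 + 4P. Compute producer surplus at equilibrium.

Producer surplus = 5000

Equilibrium: 715 - 5P = -212 + 4P gives P* = 103, Q* = 200.
Supply starts at P = 53 (where Qs = 0).
PS = ½(103 − 53)(200) = 5000.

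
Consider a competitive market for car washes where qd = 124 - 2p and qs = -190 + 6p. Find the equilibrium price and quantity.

p* = 39.25, q* = 45.5

Set qd = qs: 124 - 2p = -190 + 6p.
314 = 8p, so p* = 39.25.
q* = 124 − 2(39.25) = 45.5.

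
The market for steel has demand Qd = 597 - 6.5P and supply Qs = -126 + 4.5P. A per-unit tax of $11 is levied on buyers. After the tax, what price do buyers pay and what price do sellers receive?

Pre-tax equilibrium: P* = 723/11, Q* = 3735/22.
Tax on buyers shifts demand to Qd = 597 − 6.5(P + 11) = 525.5 - 6.5P.
525.5 - 6.5P = -126 + 4.5P gives seller price Ps = 1303/22; buyers pay Pb = 1303/22 + 11 = 1545/22.
New quantity: Q = 597 − 6.5(1545/22) = 6183/44.

Buyers pay 1545/22, sellers receive 1303/22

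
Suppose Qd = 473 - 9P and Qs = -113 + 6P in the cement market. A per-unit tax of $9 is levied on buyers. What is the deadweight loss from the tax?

Pre-tax equilibrium: P* = 586/15, Q* = 121.4.
Tax on buyers shifts demand to Qd = 473 − 9(P + 9) = 392 - 9P.
392 - 9P = -113 + 6P gives seller price Ps = 101/3; buyers pay Pb = 101/3 + 9 = 128/3.
New quantity: Q = 473 − 9(128/3) = 89.
DWL = ½ × 9 × (121.4 − 89) = 145.8.

Deadweight loss = 145.8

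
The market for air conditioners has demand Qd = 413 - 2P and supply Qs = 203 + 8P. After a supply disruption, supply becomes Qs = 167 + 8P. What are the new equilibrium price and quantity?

P' = 24.6, Q' = 363.8

Original equilibrium: P* = 21, Q* = 371.
New equilibrium: 413 - 2P = 167 + 8P, so 246 = 10P and P' = 24.6; Q' = 413 − 2(24.6) = 363.8.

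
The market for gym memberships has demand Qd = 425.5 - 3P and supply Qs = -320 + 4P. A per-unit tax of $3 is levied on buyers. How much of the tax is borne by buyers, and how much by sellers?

Buyers bear 12/7, sellers bear 9/7

Pre-tax equilibrium: P* = 106.5, Q* = 106.
Tax on buyers shifts demand to Qd = 425.5 − 3(P + 3) = 416.5 - 3P.
416.5 - 3P = -320 + 4P gives seller price Ps = 1473/14; buyers pay Pb = 1473/14 + 3 = 1515/14.
New quantity: Q = 425.5 − 3(1515/14) = 706/7.
Buyer burden = 1515/14 − 106.5 = 12/7; seller burden = 106.5 − 1473/14 = 9/7.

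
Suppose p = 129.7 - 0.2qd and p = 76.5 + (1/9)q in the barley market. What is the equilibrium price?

Set the two price expressions equal: 129.7 - 0.2q = 76.5 + (1/9)q.
53.2 = (14/45)q, so q* = 171.
p* = 129.7 − (0.2)(171) = 95.5.

p* = 95.5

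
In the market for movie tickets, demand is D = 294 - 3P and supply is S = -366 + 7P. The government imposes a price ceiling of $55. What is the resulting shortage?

Equilibrium price would be P* = 66, so the ceiling at 55 binds.
At P = 55: D = 294 − 3(55) = 129, S = -366 + 7(55) = 19.
Shortage = 129 − 19 = 110.

Shortage = 110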